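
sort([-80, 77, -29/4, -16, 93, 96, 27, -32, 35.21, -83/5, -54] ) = [-80, -54, -32, -83/5, -16, -29/4, 27, 35.21, 77, 93, 96] 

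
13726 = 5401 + 8325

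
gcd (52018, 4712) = 62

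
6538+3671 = 10209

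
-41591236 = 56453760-98044996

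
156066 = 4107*38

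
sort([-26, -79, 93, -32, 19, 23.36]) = [-79, -32, -26, 19, 23.36, 93]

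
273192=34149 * 8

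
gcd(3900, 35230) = 130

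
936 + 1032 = 1968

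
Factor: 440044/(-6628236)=-1 * 3^(-1) * 11^1 * 73^1 * 137^1 * 552353^(-1)=-110011/1657059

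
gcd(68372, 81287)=1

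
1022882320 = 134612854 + 888269466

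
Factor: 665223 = 3^1*13^1*37^1*461^1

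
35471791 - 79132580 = -43660789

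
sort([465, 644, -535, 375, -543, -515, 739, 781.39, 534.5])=[-543, -535, -515, 375, 465, 534.5, 644, 739, 781.39]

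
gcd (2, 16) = 2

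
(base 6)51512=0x1ae4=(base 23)d07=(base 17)16dg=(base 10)6884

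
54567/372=18189/124 ≈ 146.69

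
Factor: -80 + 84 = 2^2 = 4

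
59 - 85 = -26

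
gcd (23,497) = 1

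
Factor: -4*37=-1*2^2*37^1=-148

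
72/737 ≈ 0.0977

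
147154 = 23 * 6398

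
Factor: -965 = -1 * 5^1 * 193^1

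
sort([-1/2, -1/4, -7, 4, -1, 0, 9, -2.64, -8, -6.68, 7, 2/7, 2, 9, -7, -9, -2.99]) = [-9, -8, -7, -7, -6.68, -2.99, -2.64, -1, -1/2, -1/4, 0, 2/7, 2, 4, 7, 9, 9]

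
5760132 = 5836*987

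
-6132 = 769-6901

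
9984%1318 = 758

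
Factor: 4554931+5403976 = 7^2 * 19^2 * 563^1 = 9958907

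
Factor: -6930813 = -1 * 3^1 * 389^1 * 5939^1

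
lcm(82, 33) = 2706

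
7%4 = 3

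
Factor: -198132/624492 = -1*3^(-1)*79^1*83^(-1) = -79/249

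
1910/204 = 9 + 37/102 ≈ 9.36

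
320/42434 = 160/21217 ≈ 0.00754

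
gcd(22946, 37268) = 154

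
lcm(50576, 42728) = 2478224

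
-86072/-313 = 274 + 310/313 ≈ 274.99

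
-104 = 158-262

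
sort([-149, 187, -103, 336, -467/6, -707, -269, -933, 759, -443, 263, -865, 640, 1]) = [-933, -865, -707, -443, -269, -149, -103, -467/6, 1, 187, 263, 336, 640, 759]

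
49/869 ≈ 0.0564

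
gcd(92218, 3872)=2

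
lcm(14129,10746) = 762966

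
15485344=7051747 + 8433597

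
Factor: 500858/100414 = 223^1*1123^1*50207^(-1) = 250429/50207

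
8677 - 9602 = -925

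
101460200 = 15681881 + 85778319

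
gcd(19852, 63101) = 709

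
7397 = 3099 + 4298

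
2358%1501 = 857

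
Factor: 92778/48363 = 2^1*7^(-2)*47^1 = 94/49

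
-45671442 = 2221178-47892620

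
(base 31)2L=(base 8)123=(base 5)313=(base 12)6B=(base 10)83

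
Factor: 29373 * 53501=3^1 * 7^1 * 7643^1 * 9791^1=1571484873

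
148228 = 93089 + 55139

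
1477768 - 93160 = 1384608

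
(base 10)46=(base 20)26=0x2e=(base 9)51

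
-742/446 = -1 - 148/223≈-1.66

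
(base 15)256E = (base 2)1111100101011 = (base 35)6HY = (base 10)7979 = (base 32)7PB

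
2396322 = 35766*67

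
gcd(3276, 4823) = 91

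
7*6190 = 43330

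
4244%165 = 119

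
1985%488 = 33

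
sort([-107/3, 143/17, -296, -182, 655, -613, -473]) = [-613, -473, -296, -182, -107/3, 143/17, 655]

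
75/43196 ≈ 0.00174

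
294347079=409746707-115399628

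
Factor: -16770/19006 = -1*3^1*5^1*17^(-1) = -15/17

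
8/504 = 1/63 ≈ 0.0159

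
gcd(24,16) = 8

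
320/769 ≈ 0.416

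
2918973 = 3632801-713828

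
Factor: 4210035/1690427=3^1 * 5^1 * 23^1 * 12203^1 * 1690427^(-1)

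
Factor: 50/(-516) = -1*2^(-1)*3^(-1)*5^2*43^(-1) = -25/258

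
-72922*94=-6854668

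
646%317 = 12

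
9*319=2871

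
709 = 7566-6857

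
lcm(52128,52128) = 52128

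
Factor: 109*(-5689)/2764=-1*2^(-2)*109^1*691^(-1)*5689^1=-620101/2764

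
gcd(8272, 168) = 8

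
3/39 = 1/13 ≈ 0.0769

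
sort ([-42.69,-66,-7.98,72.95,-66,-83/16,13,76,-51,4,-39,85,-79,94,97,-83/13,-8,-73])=[-79,-73,-66,-66,-51,-42.69,-39,-8,-7.98,-83/13,-83/16,4,13,72.95,76,85,94,97]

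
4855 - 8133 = -3278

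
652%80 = 12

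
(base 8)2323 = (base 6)5415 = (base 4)103103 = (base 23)27g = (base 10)1235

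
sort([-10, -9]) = [-10, -9]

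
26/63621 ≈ 0.000409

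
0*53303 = 0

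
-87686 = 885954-973640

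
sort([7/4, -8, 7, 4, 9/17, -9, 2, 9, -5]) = [-9, -8, -5, 9/17, 7/4, 2, 4, 7, 9]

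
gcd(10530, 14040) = 3510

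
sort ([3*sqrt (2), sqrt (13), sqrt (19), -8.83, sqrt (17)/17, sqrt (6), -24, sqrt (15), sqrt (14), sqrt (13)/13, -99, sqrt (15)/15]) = [-99, -24, -8.83, sqrt (17)/17, sqrt (15)/15, sqrt (13)/13, sqrt (6), sqrt (13), sqrt (14), sqrt (15), 3*sqrt (2), sqrt (19)]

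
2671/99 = 26 + 97/99≈26.98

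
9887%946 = 427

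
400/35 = 80/7 ≈ 11.43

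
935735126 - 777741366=157993760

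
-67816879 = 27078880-94895759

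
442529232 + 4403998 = 446933230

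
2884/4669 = 412/667 ≈ 0.618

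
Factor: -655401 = -1*3^1*17^1*71^1*181^1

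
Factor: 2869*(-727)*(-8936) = 2^3*19^1*151^1*727^1*1117^1 = 18638378168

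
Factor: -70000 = -1*2^4*5^4*7^1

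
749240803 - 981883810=-232643007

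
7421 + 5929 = 13350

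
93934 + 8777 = 102711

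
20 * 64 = 1280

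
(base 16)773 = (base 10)1907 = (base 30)23h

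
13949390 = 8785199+5164191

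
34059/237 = 11353/79 ≈ 143.71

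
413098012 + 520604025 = 933702037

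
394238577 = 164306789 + 229931788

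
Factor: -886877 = -1*73^1*12149^1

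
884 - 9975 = -9091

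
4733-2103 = 2630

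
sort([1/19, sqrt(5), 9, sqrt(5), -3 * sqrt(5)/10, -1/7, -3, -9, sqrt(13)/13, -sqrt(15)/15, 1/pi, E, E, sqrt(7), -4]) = [-9, -4, -3, -3 * sqrt(5)/10, -sqrt(15)/15, -1/7, 1/19, sqrt(13)/13, 1/pi, sqrt(5), sqrt(5), sqrt(7), E, E, 9]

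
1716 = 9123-7407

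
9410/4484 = 2 + 221/2242 ≈ 2.10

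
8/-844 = -2/211 ≈ -0.00948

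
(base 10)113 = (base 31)3k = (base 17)6b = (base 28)41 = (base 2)1110001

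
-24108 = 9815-33923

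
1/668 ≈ 0.00150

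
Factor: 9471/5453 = 3^1 * 11^1 * 19^(-1) = 33/19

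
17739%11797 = 5942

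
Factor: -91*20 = -1*2^2*5^1*7^1*13^1 = -1820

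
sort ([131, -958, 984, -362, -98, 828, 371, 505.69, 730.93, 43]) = [-958, -362, -98, 43, 131, 371, 505.69, 730.93, 828, 984]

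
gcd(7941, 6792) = 3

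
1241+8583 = 9824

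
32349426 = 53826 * 601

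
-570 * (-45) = 25650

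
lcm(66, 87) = 1914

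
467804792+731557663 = 1199362455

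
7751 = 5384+2367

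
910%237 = 199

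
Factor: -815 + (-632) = -1 * 1447^1 = -1447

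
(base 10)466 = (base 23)k6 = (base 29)g2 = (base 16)1d2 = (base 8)722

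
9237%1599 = 1242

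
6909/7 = 987 = 987.00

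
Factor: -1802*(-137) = 2^1*17^1*53^1*137^1 = 246874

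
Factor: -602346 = -1 * 2^1 * 3^1 * 100391^1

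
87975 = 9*9775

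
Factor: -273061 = -1*273061^1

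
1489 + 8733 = 10222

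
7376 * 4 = 29504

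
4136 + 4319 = 8455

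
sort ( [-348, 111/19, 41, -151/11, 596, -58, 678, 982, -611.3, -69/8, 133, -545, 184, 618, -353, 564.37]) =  [-611.3, -545, -353, -348, -58, -151/11, -69/8, 111/19, 41, 133, 184, 564.37, 596, 618, 678, 982]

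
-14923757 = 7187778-22111535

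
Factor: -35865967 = -1 * 35865967^1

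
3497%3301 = 196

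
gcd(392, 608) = 8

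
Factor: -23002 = -1 * 2^1 * 7^1 * 31^1 * 53^1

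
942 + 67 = 1009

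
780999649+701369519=1482369168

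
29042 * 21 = 609882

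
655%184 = 103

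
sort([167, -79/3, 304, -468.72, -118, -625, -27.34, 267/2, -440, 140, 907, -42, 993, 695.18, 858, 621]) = [-625, -468.72, -440, -118, -42, -27.34, -79/3, 267/2, 140, 167, 304, 621, 695.18, 858, 907, 993]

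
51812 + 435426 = 487238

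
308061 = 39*7899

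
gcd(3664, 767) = 1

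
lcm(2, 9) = 18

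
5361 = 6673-1312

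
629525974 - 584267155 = 45258819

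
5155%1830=1495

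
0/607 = 0 = 0.00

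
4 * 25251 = 101004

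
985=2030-1045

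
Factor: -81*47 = -1*3^4*47^1 = -3807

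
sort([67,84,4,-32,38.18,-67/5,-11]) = [-32,-67/5,-11,4,38.18,67,84]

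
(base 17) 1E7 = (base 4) 20112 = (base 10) 534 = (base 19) 192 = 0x216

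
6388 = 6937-549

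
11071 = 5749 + 5322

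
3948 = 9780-5832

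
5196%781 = 510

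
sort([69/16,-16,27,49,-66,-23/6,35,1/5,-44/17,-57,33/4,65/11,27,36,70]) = [-66,-57,-16,-23/6,-44/17,1/5,69/16,65/11,33/4,27,27,35,36,49,70]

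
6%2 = 0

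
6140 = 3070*2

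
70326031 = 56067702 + 14258329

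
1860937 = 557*3341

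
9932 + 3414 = 13346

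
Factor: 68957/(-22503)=-1*3^(-1)*7^1*13^(-1)*577^(-1)*9851^1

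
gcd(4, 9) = 1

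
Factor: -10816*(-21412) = 2^8*13^2*53^1*101^1 = 231592192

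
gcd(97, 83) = 1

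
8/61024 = 1/7628 ≈ 0.000131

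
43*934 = 40162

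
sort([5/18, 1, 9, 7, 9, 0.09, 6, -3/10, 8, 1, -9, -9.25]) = [-9.25, -9, -3/10, 0.09, 5/18, 1, 1, 6, 7, 8, 9, 9]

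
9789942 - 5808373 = 3981569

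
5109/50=102 + 9/50=102.18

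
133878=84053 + 49825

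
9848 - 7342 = 2506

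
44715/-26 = -1719-21/26 ≈ -1719.81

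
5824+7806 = 13630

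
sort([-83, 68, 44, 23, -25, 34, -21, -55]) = [-83, -55, -25, -21, 23, 34, 44, 68]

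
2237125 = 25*89485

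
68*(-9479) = -644572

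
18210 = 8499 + 9711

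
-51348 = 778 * (-66) 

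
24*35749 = 857976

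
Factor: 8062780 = 2^2 * 5^1 * 11^1 * 67^1 * 547^1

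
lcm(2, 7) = 14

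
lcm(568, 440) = 31240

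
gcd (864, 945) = 27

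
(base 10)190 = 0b10111110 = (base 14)d8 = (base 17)b3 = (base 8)276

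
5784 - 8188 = -2404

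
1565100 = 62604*25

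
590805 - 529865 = 60940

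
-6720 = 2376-9096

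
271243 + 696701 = 967944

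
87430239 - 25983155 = 61447084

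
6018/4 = 1504+1/2 = 1504.50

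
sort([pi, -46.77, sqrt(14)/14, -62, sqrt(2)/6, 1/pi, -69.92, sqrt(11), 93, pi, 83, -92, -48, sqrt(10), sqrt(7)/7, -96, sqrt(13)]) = [-96, -92, -69.92, -62, -48, -46.77, sqrt(2)/6, sqrt(14)/14, 1/pi, sqrt(7)/7, pi, pi, sqrt(10), sqrt(11), sqrt(13), 83, 93]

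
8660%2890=2880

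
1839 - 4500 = -2661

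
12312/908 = 13 + 127/227 ≈ 13.56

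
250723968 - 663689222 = -412965254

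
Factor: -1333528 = -1*2^3*7^1*23813^1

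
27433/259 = 3919/37 ≈ 105.92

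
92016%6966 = 1458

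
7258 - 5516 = 1742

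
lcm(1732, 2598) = 5196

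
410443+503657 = 914100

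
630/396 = 35/22 ≈ 1.59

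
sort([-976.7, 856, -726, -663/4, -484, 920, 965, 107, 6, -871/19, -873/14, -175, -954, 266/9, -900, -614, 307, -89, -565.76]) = [-976.7, -954, -900, -726, -614, -565.76, -484, -175, -663/4, -89, -873/14, -871/19, 6, 266/9, 107, 307, 856, 920, 965]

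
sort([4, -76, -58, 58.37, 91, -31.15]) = [-76, -58, -31.15, 4, 58.37, 91]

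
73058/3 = 24352 + 2/3≈24352.67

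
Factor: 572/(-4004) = -1 * 7^(-1) = -1/7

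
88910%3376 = 1134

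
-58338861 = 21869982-80208843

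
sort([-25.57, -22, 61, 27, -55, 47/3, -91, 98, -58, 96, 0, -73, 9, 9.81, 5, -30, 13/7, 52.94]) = [-91, -73, -58, -55, -30, -25.57, -22, 0, 13/7, 5, 9, 9.81, 47/3, 27, 52.94, 61, 96, 98]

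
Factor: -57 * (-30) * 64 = 2^7 * 3^2 * 5^1 * 19^1 = 109440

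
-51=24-75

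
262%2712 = 262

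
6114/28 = 3057/14 ≈ 218.36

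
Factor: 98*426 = 2^2*3^1*7^2*71^1 = 41748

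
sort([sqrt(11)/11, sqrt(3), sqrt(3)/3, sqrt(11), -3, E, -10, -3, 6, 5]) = [-10, -3, -3, sqrt(11)/11, sqrt(3)/3, sqrt(3), E, sqrt(11), 5, 6]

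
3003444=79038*38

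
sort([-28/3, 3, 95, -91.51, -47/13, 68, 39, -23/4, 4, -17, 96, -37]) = [-91.51, -37, -17, -28/3, -23/4, -47/13, 3, 4, 39, 68, 95, 96]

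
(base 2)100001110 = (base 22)c6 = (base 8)416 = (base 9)330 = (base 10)270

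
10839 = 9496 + 1343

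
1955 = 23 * 85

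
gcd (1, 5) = 1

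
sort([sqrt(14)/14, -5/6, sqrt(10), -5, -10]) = [-10, -5, -5/6, sqrt(14)/14, sqrt(10)]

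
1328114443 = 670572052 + 657542391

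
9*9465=85185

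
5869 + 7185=13054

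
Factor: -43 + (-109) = -1*2^3*19^1 = -152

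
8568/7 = 1224 = 1224.00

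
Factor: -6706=-1*2^1*7^1*479^1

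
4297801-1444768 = 2853033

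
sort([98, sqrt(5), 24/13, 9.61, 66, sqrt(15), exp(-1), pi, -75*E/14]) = [-75*E/14, exp(-1), 24/13, sqrt(5), pi, sqrt(15), 9.61, 66, 98]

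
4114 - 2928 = 1186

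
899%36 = 35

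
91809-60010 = 31799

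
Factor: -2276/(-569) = 2^2 = 4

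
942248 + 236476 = 1178724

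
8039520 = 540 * 14888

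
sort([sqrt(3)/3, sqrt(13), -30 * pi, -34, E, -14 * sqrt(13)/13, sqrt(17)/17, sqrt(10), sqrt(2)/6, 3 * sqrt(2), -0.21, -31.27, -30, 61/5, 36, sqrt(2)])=[-30 * pi, -34, -31.27, -30, -14 * sqrt(13)/13, -0.21, sqrt(2)/6, sqrt(17)/17, sqrt(3)/3, sqrt(2), E, sqrt(10), sqrt(13), 3 * sqrt(2), 61/5, 36]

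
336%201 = 135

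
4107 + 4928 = 9035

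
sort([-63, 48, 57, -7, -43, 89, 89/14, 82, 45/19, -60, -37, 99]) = [-63, -60, -43, -37, -7, 45/19, 89/14, 48, 57, 82, 89, 99]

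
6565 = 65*101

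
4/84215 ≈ 0.0000475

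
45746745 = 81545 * 561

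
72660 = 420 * 173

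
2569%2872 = 2569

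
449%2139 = 449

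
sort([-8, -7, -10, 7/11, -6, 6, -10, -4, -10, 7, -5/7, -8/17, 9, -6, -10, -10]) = [-10, -10, -10, -10, -10, -8, -7, -6, -6, -4, -5/7, -8/17, 7/11, 6, 7, 9]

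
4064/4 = 1016 = 1016.00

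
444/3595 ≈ 0.124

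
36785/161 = 5255/23 ≈ 228.48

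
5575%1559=898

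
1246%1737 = 1246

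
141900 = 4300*33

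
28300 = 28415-115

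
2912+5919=8831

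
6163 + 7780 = 13943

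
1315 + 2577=3892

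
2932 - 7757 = -4825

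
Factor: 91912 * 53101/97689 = 2^3 * 3^(-1) * 11489^1 * 32563^(-1) * 53101^1 = 4880619112/97689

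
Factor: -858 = -1 * 2^1 * 3^1 * 11^1 * 13^1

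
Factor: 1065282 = 2^1*3^1*43^1*4129^1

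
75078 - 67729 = 7349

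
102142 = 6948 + 95194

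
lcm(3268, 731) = 55556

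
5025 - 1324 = 3701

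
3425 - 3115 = 310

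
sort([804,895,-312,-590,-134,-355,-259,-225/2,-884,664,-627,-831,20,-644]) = [-884,-831,-644,-627,-590,-355,-312,-259,-134,-225/2,20,664,804,895]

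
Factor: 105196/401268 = 3^(-1)*13^1*17^1*281^(-1) = 221/843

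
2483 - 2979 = -496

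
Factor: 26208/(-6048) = -1 * 3^(-1) * 13^1 = -13/3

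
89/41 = 2+7/41 ≈ 2.17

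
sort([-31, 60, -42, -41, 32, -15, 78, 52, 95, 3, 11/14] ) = [-42, -41, -31, -15, 11/14, 3, 32, 52, 60, 78, 95] 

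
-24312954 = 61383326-85696280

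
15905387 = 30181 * 527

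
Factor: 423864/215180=2^1*3^2*5^(-1)*29^1*53^(-1)=522/265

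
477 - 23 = 454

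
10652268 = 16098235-5445967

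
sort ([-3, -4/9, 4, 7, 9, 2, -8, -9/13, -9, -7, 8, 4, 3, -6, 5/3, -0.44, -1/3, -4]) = [-9, -8, -7, -6, -4, -3, -9/13, -4/9, -0.44, -1/3, 5/3, 2, 3, 4, 4, 7, 8, 9]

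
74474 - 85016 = -10542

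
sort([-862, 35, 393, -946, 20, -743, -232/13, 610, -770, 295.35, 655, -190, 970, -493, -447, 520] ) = [-946, -862, -770, -743, -493, -447, -190, -232/13, 20, 35, 295.35, 393, 520, 610, 655, 970] 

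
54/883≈0.0612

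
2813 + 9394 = 12207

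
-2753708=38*(-72466)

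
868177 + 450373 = 1318550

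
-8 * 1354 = -10832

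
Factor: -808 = -1*2^3*101^1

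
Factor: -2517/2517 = -1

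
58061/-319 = -182 - 3/319≈-182.01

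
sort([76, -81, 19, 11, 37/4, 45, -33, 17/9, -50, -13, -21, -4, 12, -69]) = [-81, -69, -50, -33, -21, -13, -4, 17/9, 37/4, 11, 12, 19, 45, 76]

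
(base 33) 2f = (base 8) 121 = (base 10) 81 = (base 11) 74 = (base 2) 1010001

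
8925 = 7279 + 1646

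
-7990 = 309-8299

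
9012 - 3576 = 5436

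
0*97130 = 0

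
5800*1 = 5800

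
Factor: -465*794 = -1*2^1*3^1*5^1*31^1*397^1 = -369210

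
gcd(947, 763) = 1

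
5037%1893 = 1251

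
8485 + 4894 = 13379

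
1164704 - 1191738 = -27034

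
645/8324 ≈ 0.0775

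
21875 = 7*3125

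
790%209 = 163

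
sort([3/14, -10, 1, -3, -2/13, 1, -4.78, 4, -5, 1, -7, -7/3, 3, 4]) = [-10, -7, -5, -4.78, -3, -7/3, -2/13, 3/14, 1, 1, 1, 3, 4, 4]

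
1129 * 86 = 97094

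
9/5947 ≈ 0.00151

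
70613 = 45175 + 25438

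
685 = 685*1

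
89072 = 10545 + 78527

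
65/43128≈0.00151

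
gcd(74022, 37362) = 78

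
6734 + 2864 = 9598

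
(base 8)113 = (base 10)75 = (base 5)300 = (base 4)1023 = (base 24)33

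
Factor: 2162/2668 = 2^ (-1) * 29^ (-1) * 47^1 = 47/58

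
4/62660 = 1/15665 ≈ 0.0000638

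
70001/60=1166 + 41/60 ≈ 1166.68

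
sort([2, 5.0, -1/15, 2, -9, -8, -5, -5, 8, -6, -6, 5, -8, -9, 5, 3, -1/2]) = [-9, -9, -8, -8, -6, -6, -5, -5, -1/2, -1/15, 2, 2, 3, 5.0, 5, 5, 8]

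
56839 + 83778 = 140617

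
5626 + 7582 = 13208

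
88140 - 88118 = 22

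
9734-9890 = -156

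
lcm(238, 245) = 8330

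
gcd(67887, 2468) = 1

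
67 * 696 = 46632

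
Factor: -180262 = -1 * 2^1 * 193^1 * 467^1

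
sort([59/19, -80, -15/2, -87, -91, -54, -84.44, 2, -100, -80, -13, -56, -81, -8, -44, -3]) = [-100, -91, -87, -84.44, -81, -80, -80, -56, -54, -44, -13, -8, -15/2, -3, 2, 59/19]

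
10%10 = 0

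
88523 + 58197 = 146720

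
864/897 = 288/299 ≈ 0.963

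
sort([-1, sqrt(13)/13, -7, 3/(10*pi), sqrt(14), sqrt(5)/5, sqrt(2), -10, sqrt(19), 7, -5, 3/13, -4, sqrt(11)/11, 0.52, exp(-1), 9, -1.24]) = [-10, -7, -5, -4, -1.24, -1, 3/(10*pi), 3/13, sqrt(13)/13, sqrt(11)/11, exp(-1), sqrt(5)/5, 0.52, sqrt(2), sqrt(14), sqrt(19), 7, 9]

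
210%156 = 54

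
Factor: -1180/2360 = -1 * 2^(-1) = -1/2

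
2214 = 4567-2353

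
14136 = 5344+8792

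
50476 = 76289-25813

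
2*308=616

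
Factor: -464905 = -1 * 5^1 * 7^1 * 37^1 * 359^1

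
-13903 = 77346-91249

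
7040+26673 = 33713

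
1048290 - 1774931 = -726641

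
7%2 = 1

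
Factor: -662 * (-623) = 2^1 * 7^1 * 89^1 * 331^1 = 412426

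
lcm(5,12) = 60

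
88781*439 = 38974859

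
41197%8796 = 6013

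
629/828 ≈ 0.760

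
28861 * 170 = 4906370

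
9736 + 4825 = 14561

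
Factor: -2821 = -1*7^1*13^1*31^1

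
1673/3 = 557 + 2/3 ≈ 557.67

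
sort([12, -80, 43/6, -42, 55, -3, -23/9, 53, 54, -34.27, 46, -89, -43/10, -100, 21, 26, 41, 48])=[-100, -89, -80, -42, -34.27, -43/10, -3, -23/9, 43/6, 12, 21, 26, 41, 46, 48, 53, 54, 55]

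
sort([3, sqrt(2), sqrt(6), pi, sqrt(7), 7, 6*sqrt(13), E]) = [sqrt(2), sqrt(6), sqrt(7), E, 3, pi, 7, 6*sqrt(13)]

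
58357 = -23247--81604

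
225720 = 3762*60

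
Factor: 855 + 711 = 2^1 * 3^3 * 29^1 = 1566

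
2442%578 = 130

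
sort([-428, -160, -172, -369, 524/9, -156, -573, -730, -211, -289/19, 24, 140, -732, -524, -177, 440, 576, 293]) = [-732, -730, -573, -524, -428, -369, -211, -177, -172, -160, -156, -289/19, 24, 524/9, 140, 293, 440, 576]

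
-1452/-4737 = 484/1579 ≈ 0.307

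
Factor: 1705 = 5^1 * 11^1 * 31^1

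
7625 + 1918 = 9543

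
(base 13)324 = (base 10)537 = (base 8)1031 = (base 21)14c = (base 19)195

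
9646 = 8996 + 650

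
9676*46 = 445096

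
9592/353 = 27+61/353 ≈ 27.17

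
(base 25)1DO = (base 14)4D8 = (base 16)3CE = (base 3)1100002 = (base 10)974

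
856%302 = 252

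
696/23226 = 116/3871 ≈ 0.0300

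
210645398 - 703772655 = -493127257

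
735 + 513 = 1248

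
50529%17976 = 14577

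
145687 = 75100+70587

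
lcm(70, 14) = 70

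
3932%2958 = 974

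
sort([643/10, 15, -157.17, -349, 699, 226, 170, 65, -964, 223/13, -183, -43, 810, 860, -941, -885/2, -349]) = [-964, -941, -885/2, -349, -349, -183, -157.17, -43, 15, 223/13, 643/10, 65, 170, 226, 699, 810, 860]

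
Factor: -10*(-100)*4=2^5*5^3=4000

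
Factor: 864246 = 2^1*3^1*17^1*37^1*229^1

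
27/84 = 9/28 ≈ 0.321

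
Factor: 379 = 379^1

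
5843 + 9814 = 15657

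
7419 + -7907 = -488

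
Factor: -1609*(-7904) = 2^5*13^1*19^1*1609^1 = 12717536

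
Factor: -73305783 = -1*3^3*421^1*6449^1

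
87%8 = 7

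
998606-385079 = 613527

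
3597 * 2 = 7194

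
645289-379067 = 266222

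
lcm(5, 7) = 35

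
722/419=1 + 303/419 ≈ 1.72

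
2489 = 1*2489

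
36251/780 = 46 + 371/780 ≈ 46.48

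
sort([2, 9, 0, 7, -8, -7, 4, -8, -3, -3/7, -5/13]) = [-8, -8, -7, -3, -3/7, -5/13, 0, 2, 4, 7, 9]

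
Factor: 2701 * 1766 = 2^1 * 37^1 * 73^1 * 883^1 = 4769966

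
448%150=148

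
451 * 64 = 28864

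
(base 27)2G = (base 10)70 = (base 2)1000110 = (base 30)2A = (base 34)22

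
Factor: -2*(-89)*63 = 2^1*3^2*7^1*89^1 = 11214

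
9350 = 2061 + 7289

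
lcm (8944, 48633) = 778128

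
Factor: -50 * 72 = -1 * 2^4 * 3^2 * 5^2 = -3600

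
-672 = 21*(-32)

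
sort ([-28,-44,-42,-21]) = [-44,-42,-28,-21]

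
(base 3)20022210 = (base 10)4611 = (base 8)11003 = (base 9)6283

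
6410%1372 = 922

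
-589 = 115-704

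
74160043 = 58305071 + 15854972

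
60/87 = 20/29 ≈ 0.690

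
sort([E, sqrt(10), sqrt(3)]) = [sqrt(3), E, sqrt(10)]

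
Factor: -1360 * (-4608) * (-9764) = -1 * 2^15 * 3^2 * 5^1 * 17^1 * 2441^1 = -61189816320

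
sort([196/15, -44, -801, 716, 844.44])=[-801, -44, 196/15, 716, 844.44]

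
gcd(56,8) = 8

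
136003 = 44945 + 91058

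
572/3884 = 143/971 ≈ 0.147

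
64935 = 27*2405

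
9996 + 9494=19490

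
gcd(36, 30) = 6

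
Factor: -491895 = -1 * 3^2 * 5^1 * 17^1 * 643^1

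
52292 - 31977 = 20315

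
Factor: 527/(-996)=-1 * 2^(-2) * 3^(-1) * 17^1 * 31^1 * 83^(-1)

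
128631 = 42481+86150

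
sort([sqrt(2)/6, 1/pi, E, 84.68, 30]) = [sqrt(2)/6, 1/pi, E, 30, 84.68]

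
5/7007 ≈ 0.000714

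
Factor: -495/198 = -1*2^(-1)*5^1 = -5/2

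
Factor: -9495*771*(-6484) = 2^2*3^3*5^1*211^1*257^1*1621^1 = 47467062180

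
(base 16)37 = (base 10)55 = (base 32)1n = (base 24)27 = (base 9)61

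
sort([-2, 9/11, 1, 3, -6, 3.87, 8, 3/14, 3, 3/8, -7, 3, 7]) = [-7, -6, -2, 3/14, 3/8, 9/11, 1, 3, 3, 3, 3.87, 7, 8]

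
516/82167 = 172/27389 ≈ 0.00628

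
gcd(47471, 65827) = 1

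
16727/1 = 16727 = 16727.00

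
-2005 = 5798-7803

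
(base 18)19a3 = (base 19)15e1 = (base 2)10001011100011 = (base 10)8931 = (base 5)241211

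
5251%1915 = 1421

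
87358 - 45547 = 41811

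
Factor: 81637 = 81637^1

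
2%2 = 0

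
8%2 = 0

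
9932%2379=416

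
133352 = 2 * 66676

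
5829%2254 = 1321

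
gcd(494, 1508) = 26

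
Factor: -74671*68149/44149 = -1*7^(-2)*17^(-1)*23^1*53^(-1)*89^1*839^1*2963^1 = -5088753979/44149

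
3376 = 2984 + 392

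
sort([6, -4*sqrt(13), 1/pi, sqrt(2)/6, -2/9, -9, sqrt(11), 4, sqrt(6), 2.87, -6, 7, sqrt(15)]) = [-4*sqrt(13), -9, -6, -2/9, sqrt(2)/6, 1/pi, sqrt(6), 2.87, sqrt(11), sqrt(15), 4, 6, 7]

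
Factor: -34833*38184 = -1*2^3*3^2*17^1*37^1*43^1*683^1 = -1330063272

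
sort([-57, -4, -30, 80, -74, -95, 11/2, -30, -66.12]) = [-95, -74, -66.12, -57, -30, -30, -4, 11/2, 80]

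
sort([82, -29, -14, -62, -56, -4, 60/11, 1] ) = [-62, -56, -29, -14, -4, 1, 60/11, 82] 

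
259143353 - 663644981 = -404501628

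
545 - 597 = -52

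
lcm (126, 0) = 0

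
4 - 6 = -2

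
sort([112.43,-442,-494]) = [-494,-442,112.43]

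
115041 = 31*3711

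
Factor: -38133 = -1*3^2*19^1*223^1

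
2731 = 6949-4218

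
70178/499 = 140 + 318/499 ≈ 140.64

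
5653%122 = 41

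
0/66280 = 0 = 0.00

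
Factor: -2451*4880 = -1*2^4*3^1*5^1*19^1*43^1*61^1 = -11960880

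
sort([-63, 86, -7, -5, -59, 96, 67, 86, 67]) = [-63, -59, -7, -5, 67, 67, 86, 86, 96]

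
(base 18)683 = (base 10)2091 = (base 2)100000101011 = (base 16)82b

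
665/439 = 1 + 226/439 ≈ 1.51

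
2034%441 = 270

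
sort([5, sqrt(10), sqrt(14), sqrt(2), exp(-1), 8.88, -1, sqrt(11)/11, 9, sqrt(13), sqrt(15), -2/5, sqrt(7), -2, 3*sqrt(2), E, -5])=[-5, -2, -1, -2/5, sqrt(11)/11, exp(-1), sqrt(2), sqrt(7), E, sqrt(10), sqrt(13), sqrt(14), sqrt(15), 3*sqrt(2), 5, 8.88, 9]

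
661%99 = 67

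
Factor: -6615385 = -1 * 5^1 * 7^1 * 189011^1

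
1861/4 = 465 + 1/4 = 465.25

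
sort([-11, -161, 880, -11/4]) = [-161, -11, -11/4, 880]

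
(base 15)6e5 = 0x61d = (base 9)2128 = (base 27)23q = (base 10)1565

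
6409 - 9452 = -3043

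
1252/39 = 32 + 4/39 ≈ 32.10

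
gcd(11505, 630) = 15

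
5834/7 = 833+3/7 ≈ 833.43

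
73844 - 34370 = 39474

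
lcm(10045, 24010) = 984410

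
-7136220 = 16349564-23485784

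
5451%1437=1140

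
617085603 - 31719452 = 585366151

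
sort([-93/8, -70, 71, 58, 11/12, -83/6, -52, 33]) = [-70, -52, -83/6, -93/8, 11/12, 33, 58, 71]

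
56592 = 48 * 1179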